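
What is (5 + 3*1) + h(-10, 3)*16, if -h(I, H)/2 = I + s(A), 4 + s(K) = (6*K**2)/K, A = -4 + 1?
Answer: 1032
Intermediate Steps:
A = -3
s(K) = -4 + 6*K (s(K) = -4 + (6*K**2)/K = -4 + 6*K)
h(I, H) = 44 - 2*I (h(I, H) = -2*(I + (-4 + 6*(-3))) = -2*(I + (-4 - 18)) = -2*(I - 22) = -2*(-22 + I) = 44 - 2*I)
(5 + 3*1) + h(-10, 3)*16 = (5 + 3*1) + (44 - 2*(-10))*16 = (5 + 3) + (44 + 20)*16 = 8 + 64*16 = 8 + 1024 = 1032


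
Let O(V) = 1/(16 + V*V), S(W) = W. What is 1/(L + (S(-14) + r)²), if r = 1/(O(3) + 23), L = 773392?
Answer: 331776/256657529713 ≈ 1.2927e-6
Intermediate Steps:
O(V) = 1/(16 + V²)
r = 25/576 (r = 1/(1/(16 + 3²) + 23) = 1/(1/(16 + 9) + 23) = 1/(1/25 + 23) = 1/(576/25) = 25/576 ≈ 0.043403)
1/(L + (S(-14) + r)²) = 1/(773392 + (-14 + 25/576)²) = 1/(773392 + (-8039/576)²) = 1/(773392 + 64625521/331776) = 1/(256657529713/331776) = 331776/256657529713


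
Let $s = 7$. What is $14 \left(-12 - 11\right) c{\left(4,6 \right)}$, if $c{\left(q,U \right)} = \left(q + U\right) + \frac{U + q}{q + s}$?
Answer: $- \frac{38640}{11} \approx -3512.7$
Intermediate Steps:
$c{\left(q,U \right)} = U + q + \frac{U + q}{7 + q}$ ($c{\left(q,U \right)} = \left(q + U\right) + \frac{U + q}{q + 7} = \left(U + q\right) + \frac{U + q}{7 + q} = U + q + \frac{U + q}{7 + q}$)
$14 \left(-12 - 11\right) c{\left(4,6 \right)} = 14 \left(-12 - 11\right) \frac{4^{2} + 8 \cdot 6 + 8 \cdot 4 + 6 \cdot 4}{7 + 4} = 14 \left(-23\right) \frac{16 + 48 + 32 + 24}{11} = - 322 \cdot \frac{1}{11} \cdot 120 = \left(-322\right) \frac{120}{11} = - \frac{38640}{11}$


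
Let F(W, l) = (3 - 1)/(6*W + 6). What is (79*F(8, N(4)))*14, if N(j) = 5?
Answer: 1106/27 ≈ 40.963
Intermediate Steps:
F(W, l) = 2/(6 + 6*W)
(79*F(8, N(4)))*14 = (79*(1/(3*(1 + 8))))*14 = (79*((⅓)/9))*14 = (79*((⅓)*(⅑)))*14 = (79*(1/27))*14 = (79/27)*14 = 1106/27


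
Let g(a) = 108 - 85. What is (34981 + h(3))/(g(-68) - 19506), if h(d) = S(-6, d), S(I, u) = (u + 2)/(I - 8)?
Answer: -489729/272762 ≈ -1.7954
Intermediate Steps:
S(I, u) = (2 + u)/(-8 + I)
g(a) = 23
h(d) = -⅐ - d/14 (h(d) = (2 + d)/(-8 - 6) = (2 + d)/(-14) = -(2 + d)/14 = -⅐ - d/14)
(34981 + h(3))/(g(-68) - 19506) = (34981 + (-⅐ - 1/14*3))/(23 - 19506) = (34981 + (-⅐ - 3/14))/(-19483) = (34981 - 5/14)*(-1/19483) = (489729/14)*(-1/19483) = -489729/272762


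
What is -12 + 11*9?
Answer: 87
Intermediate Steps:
-12 + 11*9 = -12 + 99 = 87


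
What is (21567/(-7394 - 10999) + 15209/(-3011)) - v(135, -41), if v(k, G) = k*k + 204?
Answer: -340322359647/18460441 ≈ -18435.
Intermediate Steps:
v(k, G) = 204 + k² (v(k, G) = k² + 204 = 204 + k²)
(21567/(-7394 - 10999) + 15209/(-3011)) - v(135, -41) = (21567/(-7394 - 10999) + 15209/(-3011)) - (204 + 135²) = (21567/(-18393) + 15209*(-1/3011)) - (204 + 18225) = (21567*(-1/18393) - 15209/3011) - 1*18429 = (-7189/6131 - 15209/3011) - 18429 = -114892458/18460441 - 18429 = -340322359647/18460441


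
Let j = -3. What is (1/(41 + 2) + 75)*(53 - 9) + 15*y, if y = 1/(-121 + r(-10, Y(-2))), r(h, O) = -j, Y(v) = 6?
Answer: 16748747/5074 ≈ 3300.9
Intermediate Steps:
r(h, O) = 3 (r(h, O) = -1*(-3) = 3)
y = -1/118 (y = 1/(-121 + 3) = 1/(-118) = -1/118 ≈ -0.0084746)
(1/(41 + 2) + 75)*(53 - 9) + 15*y = (1/(41 + 2) + 75)*(53 - 9) + 15*(-1/118) = (1/43 + 75)*44 - 15/118 = (3226/43)*44 - 15/118 = 141944/43 - 15/118 = 16748747/5074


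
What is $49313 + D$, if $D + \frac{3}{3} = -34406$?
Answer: $14906$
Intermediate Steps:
$D = -34407$ ($D = -1 - 34406 = -34407$)
$49313 + D = 49313 - 34407 = 14906$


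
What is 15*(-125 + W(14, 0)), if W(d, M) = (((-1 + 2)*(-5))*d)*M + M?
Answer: -1875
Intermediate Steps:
W(d, M) = M - 5*M*d (W(d, M) = ((1*(-5))*d)*M + M = (-5*d)*M + M = -5*M*d + M = M - 5*M*d)
15*(-125 + W(14, 0)) = 15*(-125 + 0*(1 - 5*14)) = 15*(-125 + 0*(1 - 70)) = 15*(-125 + 0*(-69)) = 15*(-125 + 0) = 15*(-125) = -1875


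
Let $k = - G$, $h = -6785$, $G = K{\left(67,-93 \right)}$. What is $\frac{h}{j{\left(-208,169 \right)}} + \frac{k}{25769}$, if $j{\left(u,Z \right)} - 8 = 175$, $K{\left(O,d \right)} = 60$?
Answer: $- \frac{174853645}{4715727} \approx -37.079$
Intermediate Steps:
$G = 60$
$j{\left(u,Z \right)} = 183$ ($j{\left(u,Z \right)} = 8 + 175 = 183$)
$k = -60$ ($k = \left(-1\right) 60 = -60$)
$\frac{h}{j{\left(-208,169 \right)}} + \frac{k}{25769} = - \frac{6785}{183} - \frac{60}{25769} = - \frac{174853645}{4715727}$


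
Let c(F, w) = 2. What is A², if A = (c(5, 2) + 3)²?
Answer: 625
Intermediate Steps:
A = 25 (A = (2 + 3)² = 5² = 25)
A² = 25² = 625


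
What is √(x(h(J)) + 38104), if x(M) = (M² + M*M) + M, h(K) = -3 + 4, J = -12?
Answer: √38107 ≈ 195.21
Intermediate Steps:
h(K) = 1
x(M) = M + 2*M² (x(M) = (M² + M²) + M = 2*M² + M = M + 2*M²)
√(x(h(J)) + 38104) = √(1*(1 + 2*1) + 38104) = √(1*(1 + 2) + 38104) = √(1*3 + 38104) = √(3 + 38104) = √38107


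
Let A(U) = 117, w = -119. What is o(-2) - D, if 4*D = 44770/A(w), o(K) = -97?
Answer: -45083/234 ≈ -192.66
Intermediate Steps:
D = 22385/234 (D = (44770/117)/4 = (44770*(1/117))/4 = (¼)*(44770/117) = 22385/234 ≈ 95.662)
o(-2) - D = -97 - 1*22385/234 = -97 - 22385/234 = -45083/234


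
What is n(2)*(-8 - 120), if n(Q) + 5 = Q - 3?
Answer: 768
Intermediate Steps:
n(Q) = -8 + Q (n(Q) = -5 + (Q - 3) = -5 + (-3 + Q) = -8 + Q)
n(2)*(-8 - 120) = (-8 + 2)*(-8 - 120) = -6*(-128) = 768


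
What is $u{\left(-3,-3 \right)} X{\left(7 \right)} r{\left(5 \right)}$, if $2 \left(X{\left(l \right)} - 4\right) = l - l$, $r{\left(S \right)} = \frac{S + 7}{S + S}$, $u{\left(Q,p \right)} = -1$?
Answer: $- \frac{24}{5} \approx -4.8$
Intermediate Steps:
$r{\left(S \right)} = \frac{7 + S}{2 S}$
$X{\left(l \right)} = 4$ ($X{\left(l \right)} = 4 + \frac{l - l}{2} = 4 + \frac{1}{2} \cdot 0 = 4 + 0 = 4$)
$u{\left(-3,-3 \right)} X{\left(7 \right)} r{\left(5 \right)} = \left(-1\right) 4 \frac{7 + 5}{2 \cdot 5} = - 4 \cdot \frac{1}{2} \cdot \frac{1}{5} \cdot 12 = \left(-4\right) \frac{6}{5} = - \frac{24}{5}$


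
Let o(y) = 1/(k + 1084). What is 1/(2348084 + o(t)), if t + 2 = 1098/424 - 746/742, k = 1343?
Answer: 2427/5698799869 ≈ 4.2588e-7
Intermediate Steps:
t = -617/1484 (t = -2 + (1098/424 - 746/742) = -2 + (1098*(1/424) - 746*1/742) = -2 + (549/212 - 373/371) = -2 + 2351/1484 = -617/1484 ≈ -0.41577)
o(y) = 1/2427 (o(y) = 1/(1343 + 1084) = 1/2427)
1/(2348084 + o(t)) = 1/(2348084 + 1/2427) = 1/(5698799869/2427) = 2427/5698799869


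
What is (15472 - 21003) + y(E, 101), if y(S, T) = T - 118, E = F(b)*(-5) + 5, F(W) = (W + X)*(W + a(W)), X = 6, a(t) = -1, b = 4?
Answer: -5548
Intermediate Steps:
F(W) = (-1 + W)*(6 + W) (F(W) = (W + 6)*(W - 1) = (6 + W)*(-1 + W) = (-1 + W)*(6 + W))
E = -145 (E = (-6 + 4**2 + 5*4)*(-5) + 5 = (-6 + 16 + 20)*(-5) + 5 = 30*(-5) + 5 = -150 + 5 = -145)
y(S, T) = -118 + T
(15472 - 21003) + y(E, 101) = (15472 - 21003) + (-118 + 101) = -5531 - 17 = -5548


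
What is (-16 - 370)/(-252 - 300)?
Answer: 193/276 ≈ 0.69928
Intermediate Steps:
(-16 - 370)/(-252 - 300) = -386/(-552) = -386*(-1/552) = 193/276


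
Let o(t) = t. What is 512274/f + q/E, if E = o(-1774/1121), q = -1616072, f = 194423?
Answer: 176110432385626/172453201 ≈ 1.0212e+6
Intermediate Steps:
E = -1774/1121 ≈ -1.5825
512274/f + q/E = 512274/194423 - 1616072/(-1774/1121) = 512274*(1/194423) - 1616072*(-1121/1774) = 512274/194423 + 905808356/887 = 176110432385626/172453201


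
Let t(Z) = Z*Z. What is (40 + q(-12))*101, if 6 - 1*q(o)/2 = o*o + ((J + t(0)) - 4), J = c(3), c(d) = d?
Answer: -23634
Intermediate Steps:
J = 3
t(Z) = Z²
q(o) = 14 - 2*o² (q(o) = 12 - 2*(o*o + ((3 + 0²) - 4)) = 12 - 2*(o² + ((3 + 0) - 4)) = 12 - 2*(o² + (3 - 4)) = 12 - 2*(o² - 1) = 12 - 2*(-1 + o²) = 12 + (2 - 2*o²) = 14 - 2*o²)
(40 + q(-12))*101 = (40 + (14 - 2*(-12)²))*101 = (40 + (14 - 2*144))*101 = (40 + (14 - 288))*101 = (40 - 274)*101 = -234*101 = -23634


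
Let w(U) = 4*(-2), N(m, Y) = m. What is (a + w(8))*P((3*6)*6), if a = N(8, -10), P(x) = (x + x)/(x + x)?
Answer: 0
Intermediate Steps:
w(U) = -8
P(x) = 1 (P(x) = (2*x)/((2*x)) = (2*x)*(1/(2*x)) = 1)
a = 8
(a + w(8))*P((3*6)*6) = (8 - 8)*1 = 0*1 = 0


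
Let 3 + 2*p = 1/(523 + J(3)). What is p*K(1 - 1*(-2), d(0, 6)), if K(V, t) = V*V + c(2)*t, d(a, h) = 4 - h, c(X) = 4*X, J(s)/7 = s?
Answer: 11417/1088 ≈ 10.494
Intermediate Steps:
J(s) = 7*s
K(V, t) = V² + 8*t (K(V, t) = V*V + (4*2)*t = V² + 8*t)
p = -1631/1088 (p = -3/2 + 1/(2*(523 + 7*3)) = -3/2 + 1/(2*(523 + 21)) = -3/2 + (½)/544 = -3/2 + (½)*(1/544) = -3/2 + 1/1088 = -1631/1088 ≈ -1.4991)
p*K(1 - 1*(-2), d(0, 6)) = -1631*((1 - 1*(-2))² + 8*(4 - 1*6))/1088 = -1631*((1 + 2)² + 8*(4 - 6))/1088 = -1631*(3² + 8*(-2))/1088 = -1631*(9 - 16)/1088 = -1631/1088*(-7) = 11417/1088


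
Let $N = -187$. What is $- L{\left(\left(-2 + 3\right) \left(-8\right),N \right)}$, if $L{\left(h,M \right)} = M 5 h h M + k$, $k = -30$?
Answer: $-11190050$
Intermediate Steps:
$L{\left(h,M \right)} = -30 + 5 M^{2} h^{2}$ ($L{\left(h,M \right)} = M 5 h h M - 30 = 5 M h h M - 30 = 5 M h^{2} M - 30 = 5 M^{2} h^{2} - 30 = -30 + 5 M^{2} h^{2}$)
$- L{\left(\left(-2 + 3\right) \left(-8\right),N \right)} = - (-30 + 5 \left(-187\right)^{2} \left(\left(-2 + 3\right) \left(-8\right)\right)^{2}) = - (-30 + 5 \cdot 34969 \left(1 \left(-8\right)\right)^{2}) = - (-30 + 5 \cdot 34969 \left(-8\right)^{2}) = - (-30 + 5 \cdot 34969 \cdot 64) = - (-30 + 11190080) = \left(-1\right) 11190050 = -11190050$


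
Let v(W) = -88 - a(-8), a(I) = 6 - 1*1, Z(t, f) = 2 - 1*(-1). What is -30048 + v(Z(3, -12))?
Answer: -30141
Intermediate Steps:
Z(t, f) = 3 (Z(t, f) = 2 + 1 = 3)
a(I) = 5 (a(I) = 6 - 1 = 5)
v(W) = -93 (v(W) = -88 - 1*5 = -88 - 5 = -93)
-30048 + v(Z(3, -12)) = -30048 - 93 = -30141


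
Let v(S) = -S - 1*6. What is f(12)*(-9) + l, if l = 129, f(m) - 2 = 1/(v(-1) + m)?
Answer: 768/7 ≈ 109.71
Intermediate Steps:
v(S) = -6 - S (v(S) = -S - 6 = -6 - S)
f(m) = 2 + 1/(-5 + m) (f(m) = 2 + 1/((-6 - 1*(-1)) + m) = 2 + 1/((-6 + 1) + m) = 2 + 1/(-5 + m))
f(12)*(-9) + l = ((-9 + 2*12)/(-5 + 12))*(-9) + 129 = ((-9 + 24)/7)*(-9) + 129 = ((1/7)*15)*(-9) + 129 = (15/7)*(-9) + 129 = -135/7 + 129 = 768/7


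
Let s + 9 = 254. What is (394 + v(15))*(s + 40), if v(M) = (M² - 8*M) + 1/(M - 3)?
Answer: 568955/4 ≈ 1.4224e+5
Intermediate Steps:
s = 245 (s = -9 + 254 = 245)
v(M) = M² + 1/(-3 + M) - 8*M (v(M) = (M² - 8*M) + 1/(-3 + M) = M² + 1/(-3 + M) - 8*M)
(394 + v(15))*(s + 40) = (394 + (1 + 15³ - 11*15² + 24*15)/(-3 + 15))*(245 + 40) = (394 + (1 + 3375 - 11*225 + 360)/12)*285 = (394 + (1 + 3375 - 2475 + 360)/12)*285 = (394 + (1/12)*1261)*285 = (394 + 1261/12)*285 = (5989/12)*285 = 568955/4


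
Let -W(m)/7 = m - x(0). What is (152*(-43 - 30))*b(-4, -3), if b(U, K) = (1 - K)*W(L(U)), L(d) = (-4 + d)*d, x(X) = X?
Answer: 9942016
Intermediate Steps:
L(d) = d*(-4 + d)
W(m) = -7*m (W(m) = -7*(m - 1*0) = -7*(m + 0) = -7*m)
b(U, K) = -7*U*(1 - K)*(-4 + U) (b(U, K) = (1 - K)*(-7*U*(-4 + U)) = -7*U*(1 - K)*(-4 + U))
(152*(-43 - 30))*b(-4, -3) = (152*(-43 - 30))*(7*(-4)*(-1 - 3)*(-4 - 4)) = (152*(-73))*(7*(-4)*(-4)*(-8)) = -11096*(-896) = 9942016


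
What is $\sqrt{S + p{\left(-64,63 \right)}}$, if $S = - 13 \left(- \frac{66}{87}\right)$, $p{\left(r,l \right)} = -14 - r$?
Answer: $\frac{2 \sqrt{12586}}{29} \approx 7.7371$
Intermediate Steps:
$S = \frac{286}{29}$ ($S = - 13 \left(\left(-66\right) \frac{1}{87}\right) = \left(-13\right) \left(- \frac{22}{29}\right) = \frac{286}{29} \approx 9.8621$)
$\sqrt{S + p{\left(-64,63 \right)}} = \sqrt{\frac{286}{29} - -50} = \sqrt{\frac{286}{29} + \left(-14 + 64\right)} = \sqrt{\frac{286}{29} + 50} = \sqrt{\frac{1736}{29}} = \frac{2 \sqrt{12586}}{29}$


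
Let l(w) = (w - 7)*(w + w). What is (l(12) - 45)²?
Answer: 5625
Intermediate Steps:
l(w) = 2*w*(-7 + w) (l(w) = (-7 + w)*(2*w) = 2*w*(-7 + w))
(l(12) - 45)² = (2*12*(-7 + 12) - 45)² = (2*12*5 - 45)² = (120 - 45)² = 75² = 5625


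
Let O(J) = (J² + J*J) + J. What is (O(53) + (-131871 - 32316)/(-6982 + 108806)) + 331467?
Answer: 34328575525/101824 ≈ 3.3714e+5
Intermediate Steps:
O(J) = J + 2*J² (O(J) = (J² + J²) + J = 2*J² + J = J + 2*J²)
(O(53) + (-131871 - 32316)/(-6982 + 108806)) + 331467 = (53*(1 + 2*53) + (-131871 - 32316)/(-6982 + 108806)) + 331467 = (53*(1 + 106) - 164187/101824) + 331467 = (53*107 - 164187*1/101824) + 331467 = (5671 - 164187/101824) + 331467 = 577279717/101824 + 331467 = 34328575525/101824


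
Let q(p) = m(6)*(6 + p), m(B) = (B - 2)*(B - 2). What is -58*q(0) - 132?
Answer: -5700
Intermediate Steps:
m(B) = (-2 + B)**2 (m(B) = (-2 + B)*(-2 + B) = (-2 + B)**2)
q(p) = 96 + 16*p (q(p) = (-2 + 6)**2*(6 + p) = 4**2*(6 + p) = 16*(6 + p) = 96 + 16*p)
-58*q(0) - 132 = -58*(96 + 16*0) - 132 = -58*(96 + 0) - 132 = -58*96 - 132 = -5568 - 132 = -5700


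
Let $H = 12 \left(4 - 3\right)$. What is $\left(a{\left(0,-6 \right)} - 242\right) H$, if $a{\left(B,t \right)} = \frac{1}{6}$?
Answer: $-2902$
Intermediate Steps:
$a{\left(B,t \right)} = \frac{1}{6}$
$H = 12$ ($H = 12 \cdot 1 = 12$)
$\left(a{\left(0,-6 \right)} - 242\right) H = \left(\frac{1}{6} - 242\right) 12 = \left(- \frac{1451}{6}\right) 12 = -2902$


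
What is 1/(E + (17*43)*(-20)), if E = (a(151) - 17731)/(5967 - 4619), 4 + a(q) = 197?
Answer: -674/9862649 ≈ -6.8339e-5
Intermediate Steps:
a(q) = 193 (a(q) = -4 + 197 = 193)
E = -8769/674 (E = (193 - 17731)/(5967 - 4619) = -17538/1348 = -17538*1/1348 = -8769/674 ≈ -13.010)
1/(E + (17*43)*(-20)) = 1/(-8769/674 + (17*43)*(-20)) = 1/(-8769/674 + 731*(-20)) = 1/(-8769/674 - 14620) = 1/(-9862649/674) = -674/9862649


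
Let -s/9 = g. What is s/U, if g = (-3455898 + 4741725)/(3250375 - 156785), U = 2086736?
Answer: -11572443/6455505622240 ≈ -1.7926e-6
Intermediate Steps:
g = 1285827/3093590 ≈ 0.41564
s = -11572443/3093590 (s = -9*1285827/3093590 = -11572443/3093590 ≈ -3.7408)
s/U = -11572443/3093590/2086736 = -11572443/3093590*1/2086736 = -11572443/6455505622240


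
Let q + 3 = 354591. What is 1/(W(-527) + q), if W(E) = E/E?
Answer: 1/354589 ≈ 2.8202e-6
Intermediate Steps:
q = 354588 (q = -3 + 354591 = 354588)
W(E) = 1
1/(W(-527) + q) = 1/(1 + 354588) = 1/354589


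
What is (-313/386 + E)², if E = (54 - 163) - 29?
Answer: 2870923561/148996 ≈ 19268.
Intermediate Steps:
E = -138 (E = -109 - 29 = -138)
(-313/386 + E)² = (-313/386 - 138)² = (-53581/386)² = 2870923561/148996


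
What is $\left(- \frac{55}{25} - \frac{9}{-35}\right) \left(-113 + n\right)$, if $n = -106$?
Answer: $\frac{14892}{35} \approx 425.49$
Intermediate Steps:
$\left(- \frac{55}{25} - \frac{9}{-35}\right) \left(-113 + n\right) = \left(- \frac{55}{25} - \frac{9}{-35}\right) \left(-113 - 106\right) = \left(\left(-55\right) \frac{1}{25} - - \frac{9}{35}\right) \left(-219\right) = \left(- \frac{11}{5} + \frac{9}{35}\right) \left(-219\right) = \left(- \frac{68}{35}\right) \left(-219\right) = \frac{14892}{35}$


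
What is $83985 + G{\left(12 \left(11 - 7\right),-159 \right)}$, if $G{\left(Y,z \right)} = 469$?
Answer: $84454$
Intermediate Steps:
$83985 + G{\left(12 \left(11 - 7\right),-159 \right)} = 83985 + 469 = 84454$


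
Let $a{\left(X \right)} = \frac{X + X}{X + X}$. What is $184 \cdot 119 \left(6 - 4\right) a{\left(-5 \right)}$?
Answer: $43792$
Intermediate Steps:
$a{\left(X \right)} = 1$ ($a{\left(X \right)} = \frac{2 X}{2 X} = 2 X \frac{1}{2 X} = 1$)
$184 \cdot 119 \left(6 - 4\right) a{\left(-5 \right)} = 184 \cdot 119 \left(6 - 4\right) 1 = 21896 \cdot 2 \cdot 1 = 21896 \cdot 2 = 43792$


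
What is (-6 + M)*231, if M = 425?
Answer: 96789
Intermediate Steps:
(-6 + M)*231 = (-6 + 425)*231 = 419*231 = 96789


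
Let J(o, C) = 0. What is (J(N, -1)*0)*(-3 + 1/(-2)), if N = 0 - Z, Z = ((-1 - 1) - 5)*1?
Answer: 0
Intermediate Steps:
Z = -7 (Z = (-2 - 5)*1 = -7*1 = -7)
N = 7 (N = 0 - 1*(-7) = 0 + 7 = 7)
(J(N, -1)*0)*(-3 + 1/(-2)) = (0*0)*(-3 + 1/(-2)) = 0*(-3 - ½) = 0*(-7/2) = 0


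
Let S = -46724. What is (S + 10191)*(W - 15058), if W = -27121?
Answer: 1540925407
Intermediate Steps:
(S + 10191)*(W - 15058) = (-46724 + 10191)*(-27121 - 15058) = -36533*(-42179) = 1540925407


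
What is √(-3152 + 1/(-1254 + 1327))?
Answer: I*√16796935/73 ≈ 56.143*I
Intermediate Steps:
√(-3152 + 1/(-1254 + 1327)) = √(-3152 + 1/73) = √(-230095/73) = I*√16796935/73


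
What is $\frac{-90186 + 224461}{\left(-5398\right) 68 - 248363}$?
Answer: $- \frac{134275}{615427} \approx -0.21818$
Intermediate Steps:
$\frac{-90186 + 224461}{\left(-5398\right) 68 - 248363} = \frac{134275}{-367064 - 248363} = \frac{134275}{-615427} = 134275 \left(- \frac{1}{615427}\right) = - \frac{134275}{615427}$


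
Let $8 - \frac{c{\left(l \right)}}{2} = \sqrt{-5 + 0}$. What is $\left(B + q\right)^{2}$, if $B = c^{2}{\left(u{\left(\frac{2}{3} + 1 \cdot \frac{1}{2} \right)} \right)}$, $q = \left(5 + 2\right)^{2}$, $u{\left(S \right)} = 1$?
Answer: $60745 - 36480 i \sqrt{5} \approx 60745.0 - 81572.0 i$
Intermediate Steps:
$c{\left(l \right)} = 16 - 2 i \sqrt{5}$ ($c{\left(l \right)} = 16 - 2 \sqrt{-5 + 0} = 16 - 2 \sqrt{-5} = 16 - 2 i \sqrt{5}$)
$q = 49$ ($q = 7^{2} = 49$)
$B = \left(16 - 2 i \sqrt{5}\right)^{2} \approx 236.0 - 143.11 i$
$\left(B + q\right)^{2} = \left(\left(236 - 64 i \sqrt{5}\right) + 49\right)^{2} = \left(285 - 64 i \sqrt{5}\right)^{2}$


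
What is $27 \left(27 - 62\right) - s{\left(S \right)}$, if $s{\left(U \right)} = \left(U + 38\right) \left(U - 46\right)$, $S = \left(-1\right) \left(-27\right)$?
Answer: $290$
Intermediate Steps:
$S = 27$
$s{\left(U \right)} = \left(-46 + U\right) \left(38 + U\right)$ ($s{\left(U \right)} = \left(38 + U\right) \left(-46 + U\right) = \left(-46 + U\right) \left(38 + U\right)$)
$27 \left(27 - 62\right) - s{\left(S \right)} = 27 \left(27 - 62\right) - \left(-1748 + 27^{2} - 216\right) = 27 \left(-35\right) - \left(-1748 + 729 - 216\right) = -945 - -1235 = -945 + 1235 = 290$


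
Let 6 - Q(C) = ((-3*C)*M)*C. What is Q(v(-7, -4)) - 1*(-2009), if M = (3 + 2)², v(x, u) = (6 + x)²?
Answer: 2090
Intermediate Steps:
M = 25 (M = 5² = 25)
Q(C) = 6 + 75*C² (Q(C) = 6 - -3*C*25*C = 6 - (-75*C)*C = 6 - (-75)*C² = 6 + 75*C²)
Q(v(-7, -4)) - 1*(-2009) = (6 + 75*((6 - 7)²)²) - 1*(-2009) = (6 + 75*((-1)²)²) + 2009 = (6 + 75*1²) + 2009 = (6 + 75*1) + 2009 = (6 + 75) + 2009 = 81 + 2009 = 2090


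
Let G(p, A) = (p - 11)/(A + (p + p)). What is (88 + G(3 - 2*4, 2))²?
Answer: 8100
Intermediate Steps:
G(p, A) = (-11 + p)/(A + 2*p)
(88 + G(3 - 2*4, 2))² = (88 + (-11 + (3 - 2*4))/(2 + 2*(3 - 2*4)))² = (88 + (-11 + (3 - 8))/(2 + 2*(3 - 8)))² = (88 + (-11 - 5)/(2 + 2*(-5)))² = (88 - 16/(2 - 10))² = (88 - 16/(-8))² = (88 - ⅛*(-16))² = (88 + 2)² = 90² = 8100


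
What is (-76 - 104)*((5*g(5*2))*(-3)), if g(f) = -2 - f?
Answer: -32400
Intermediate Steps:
(-76 - 104)*((5*g(5*2))*(-3)) = (-76 - 104)*((5*(-2 - 5*2))*(-3)) = -180*5*(-2 - 1*10)*(-3) = -180*5*(-2 - 10)*(-3) = -180*5*(-12)*(-3) = -(-10800)*(-3) = -180*180 = -32400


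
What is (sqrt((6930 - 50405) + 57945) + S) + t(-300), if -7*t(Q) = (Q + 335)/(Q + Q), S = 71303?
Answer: 8556361/120 + sqrt(14470) ≈ 71423.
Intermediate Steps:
t(Q) = -(335 + Q)/(14*Q) (t(Q) = -(Q + 335)/(7*(Q + Q)) = -(335 + Q)/(7*(2*Q)) = -(335 + Q)*1/(2*Q)/7 = -(335 + Q)/(14*Q))
(sqrt((6930 - 50405) + 57945) + S) + t(-300) = (sqrt((6930 - 50405) + 57945) + 71303) + (1/14)*(-335 - 1*(-300))/(-300) = (sqrt(-43475 + 57945) + 71303) + (1/14)*(-1/300)*(-335 + 300) = (sqrt(14470) + 71303) + (1/14)*(-1/300)*(-35) = (71303 + sqrt(14470)) + 1/120 = 8556361/120 + sqrt(14470)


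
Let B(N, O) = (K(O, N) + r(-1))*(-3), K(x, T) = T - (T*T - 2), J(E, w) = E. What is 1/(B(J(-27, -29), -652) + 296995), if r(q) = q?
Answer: 1/299260 ≈ 3.3416e-6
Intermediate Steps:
K(x, T) = 2 + T - T**2 (K(x, T) = T - (T**2 - 2) = T - (-2 + T**2) = T + (2 - T**2) = 2 + T - T**2)
B(N, O) = -3 - 3*N + 3*N**2 (B(N, O) = ((2 + N - N**2) - 1)*(-3) = (1 + N - N**2)*(-3) = -3 - 3*N + 3*N**2)
1/(B(J(-27, -29), -652) + 296995) = 1/((-3 - 3*(-27) + 3*(-27)**2) + 296995) = 1/((-3 + 81 + 3*729) + 296995) = 1/((-3 + 81 + 2187) + 296995) = 1/(2265 + 296995) = 1/299260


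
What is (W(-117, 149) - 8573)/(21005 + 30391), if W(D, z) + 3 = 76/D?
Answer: -250867/1503333 ≈ -0.16687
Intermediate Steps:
W(D, z) = -3 + 76/D
(W(-117, 149) - 8573)/(21005 + 30391) = ((-3 + 76/(-117)) - 8573)/(21005 + 30391) = ((-3 + 76*(-1/117)) - 8573)/51396 = ((-3 - 76/117) - 8573)*(1/51396) = (-427/117 - 8573)*(1/51396) = -1003468/117*1/51396 = -250867/1503333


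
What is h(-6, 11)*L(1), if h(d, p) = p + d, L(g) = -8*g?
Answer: -40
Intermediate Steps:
h(d, p) = d + p
h(-6, 11)*L(1) = (-6 + 11)*(-8*1) = 5*(-8) = -40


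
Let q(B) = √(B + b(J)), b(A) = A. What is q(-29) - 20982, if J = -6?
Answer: -20982 + I*√35 ≈ -20982.0 + 5.9161*I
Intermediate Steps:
q(B) = √(-6 + B) (q(B) = √(B - 6) = √(-6 + B))
q(-29) - 20982 = √(-6 - 29) - 20982 = √(-35) - 20982 = I*√35 - 20982 = -20982 + I*√35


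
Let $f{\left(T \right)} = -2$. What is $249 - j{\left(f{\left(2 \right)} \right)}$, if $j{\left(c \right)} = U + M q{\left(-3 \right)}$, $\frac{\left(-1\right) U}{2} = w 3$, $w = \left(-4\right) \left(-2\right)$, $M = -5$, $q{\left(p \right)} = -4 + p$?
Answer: $262$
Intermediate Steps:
$w = 8$
$U = -48$ ($U = - 2 \cdot 8 \cdot 3 = \left(-2\right) 24 = -48$)
$j{\left(c \right)} = -13$ ($j{\left(c \right)} = -48 - 5 \left(-4 - 3\right) = -48 - -35 = -48 + 35 = -13$)
$249 - j{\left(f{\left(2 \right)} \right)} = 249 - -13 = 249 + 13 = 262$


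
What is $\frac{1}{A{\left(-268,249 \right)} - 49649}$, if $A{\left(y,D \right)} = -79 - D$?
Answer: $- \frac{1}{49977} \approx -2.0009 \cdot 10^{-5}$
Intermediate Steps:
$\frac{1}{A{\left(-268,249 \right)} - 49649} = \frac{1}{\left(-79 - 249\right) - 49649} = \frac{1}{-328 - 49649} = \frac{1}{-49977} = - \frac{1}{49977}$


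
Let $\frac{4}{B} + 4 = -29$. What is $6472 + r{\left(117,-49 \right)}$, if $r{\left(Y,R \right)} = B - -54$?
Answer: $\frac{215354}{33} \approx 6525.9$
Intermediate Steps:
$B = - \frac{4}{33}$ ($B = \frac{4}{-4 - 29} = \frac{4}{-33} = 4 \left(- \frac{1}{33}\right) = - \frac{4}{33} \approx -0.12121$)
$r{\left(Y,R \right)} = \frac{1778}{33}$ ($r{\left(Y,R \right)} = - \frac{4}{33} - -54 = - \frac{4}{33} + 54 = \frac{1778}{33}$)
$6472 + r{\left(117,-49 \right)} = 6472 + \frac{1778}{33} = \frac{215354}{33}$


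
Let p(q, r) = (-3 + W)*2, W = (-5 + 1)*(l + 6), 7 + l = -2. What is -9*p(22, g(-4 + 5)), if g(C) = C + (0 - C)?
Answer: -162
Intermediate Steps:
l = -9 (l = -7 - 2 = -9)
W = 12 (W = (-5 + 1)*(-9 + 6) = -4*(-3) = 12)
g(C) = 0 (g(C) = C - C = 0)
p(q, r) = 18 (p(q, r) = (-3 + 12)*2 = 9*2 = 18)
-9*p(22, g(-4 + 5)) = -9*18 = -162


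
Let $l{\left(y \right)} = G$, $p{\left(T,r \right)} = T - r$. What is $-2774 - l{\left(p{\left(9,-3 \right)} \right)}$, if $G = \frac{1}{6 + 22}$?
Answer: $- \frac{77673}{28} \approx -2774.0$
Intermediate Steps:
$G = \frac{1}{28} \approx 0.035714$
$l{\left(y \right)} = \frac{1}{28}$
$-2774 - l{\left(p{\left(9,-3 \right)} \right)} = -2774 - \frac{1}{28} = - \frac{77673}{28}$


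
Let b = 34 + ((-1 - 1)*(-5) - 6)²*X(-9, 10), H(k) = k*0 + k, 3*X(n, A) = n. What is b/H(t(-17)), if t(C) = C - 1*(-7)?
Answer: 7/5 ≈ 1.4000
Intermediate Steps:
t(C) = 7 + C (t(C) = C + 7 = 7 + C)
X(n, A) = n/3
H(k) = k (H(k) = 0 + k = k)
b = -14 (b = 34 + ((-1 - 1)*(-5) - 6)²*((⅓)*(-9)) = 34 + (-2*(-5) - 6)²*(-3) = 34 + (10 - 6)²*(-3) = 34 + 4²*(-3) = 34 + 16*(-3) = 34 - 48 = -14)
b/H(t(-17)) = -14/(7 - 17) = -14/(-10) = -14*(-⅒) = 7/5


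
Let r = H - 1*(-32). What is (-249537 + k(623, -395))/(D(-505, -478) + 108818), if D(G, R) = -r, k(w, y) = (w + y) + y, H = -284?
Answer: -9604/4195 ≈ -2.2894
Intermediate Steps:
r = -252 (r = -284 - 1*(-32) = -284 + 32 = -252)
k(w, y) = w + 2*y
D(G, R) = 252 (D(G, R) = -1*(-252) = 252)
(-249537 + k(623, -395))/(D(-505, -478) + 108818) = (-249537 + (623 + 2*(-395)))/(252 + 108818) = (-249537 + (623 - 790))/109070 = (-249537 - 167)*(1/109070) = -249704*1/109070 = -9604/4195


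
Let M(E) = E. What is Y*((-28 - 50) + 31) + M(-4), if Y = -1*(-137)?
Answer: -6443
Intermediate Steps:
Y = 137
Y*((-28 - 50) + 31) + M(-4) = 137*((-28 - 50) + 31) - 4 = 137*(-78 + 31) - 4 = 137*(-47) - 4 = -6439 - 4 = -6443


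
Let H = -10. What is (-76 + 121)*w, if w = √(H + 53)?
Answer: 45*√43 ≈ 295.08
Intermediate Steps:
w = √43 (w = √(-10 + 53) = √43 ≈ 6.5574)
(-76 + 121)*w = (-76 + 121)*√43 = 45*√43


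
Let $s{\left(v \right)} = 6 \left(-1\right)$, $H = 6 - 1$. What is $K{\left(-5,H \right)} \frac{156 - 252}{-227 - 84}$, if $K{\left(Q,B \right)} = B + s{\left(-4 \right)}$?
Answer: $- \frac{96}{311} \approx -0.30868$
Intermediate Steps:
$H = 5$
$s{\left(v \right)} = -6$
$K{\left(Q,B \right)} = -6 + B$ ($K{\left(Q,B \right)} = B - 6 = -6 + B$)
$K{\left(-5,H \right)} \frac{156 - 252}{-227 - 84} = \left(-6 + 5\right) \frac{156 - 252}{-227 - 84} = - \frac{-96}{-311} = - \frac{\left(-96\right) \left(-1\right)}{311} = \left(-1\right) \frac{96}{311} = - \frac{96}{311}$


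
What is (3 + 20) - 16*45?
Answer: -697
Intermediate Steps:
(3 + 20) - 16*45 = 23 - 720 = -697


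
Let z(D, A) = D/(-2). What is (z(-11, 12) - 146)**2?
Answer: 78961/4 ≈ 19740.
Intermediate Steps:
z(D, A) = -D/2 (z(D, A) = D*(-1/2) = -D/2)
(z(-11, 12) - 146)**2 = (-1/2*(-11) - 146)**2 = (11/2 - 146)**2 = (-281/2)**2 = 78961/4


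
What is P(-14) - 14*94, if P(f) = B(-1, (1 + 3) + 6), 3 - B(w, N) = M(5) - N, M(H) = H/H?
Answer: -1304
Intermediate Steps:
M(H) = 1
B(w, N) = 2 + N (B(w, N) = 3 - (1 - N) = 3 + (-1 + N) = 2 + N)
P(f) = 12 (P(f) = 2 + ((1 + 3) + 6) = 2 + (4 + 6) = 2 + 10 = 12)
P(-14) - 14*94 = 12 - 14*94 = 12 - 1*1316 = 12 - 1316 = -1304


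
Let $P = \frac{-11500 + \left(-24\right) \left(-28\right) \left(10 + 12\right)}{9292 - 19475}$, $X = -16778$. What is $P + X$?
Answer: $- \frac{170853658}{10183} \approx -16778.0$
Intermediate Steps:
$P = - \frac{3284}{10183}$ ($P = \frac{-11500 + 672 \cdot 22}{-10183} = \left(-11500 + 14784\right) \left(- \frac{1}{10183}\right) = 3284 \left(- \frac{1}{10183}\right) = - \frac{3284}{10183} \approx -0.3225$)
$P + X = - \frac{3284}{10183} - 16778 = - \frac{170853658}{10183}$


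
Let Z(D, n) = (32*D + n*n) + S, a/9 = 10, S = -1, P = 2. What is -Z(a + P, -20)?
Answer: -3343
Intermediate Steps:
a = 90 (a = 9*10 = 90)
Z(D, n) = -1 + n**2 + 32*D (Z(D, n) = (32*D + n*n) - 1 = (32*D + n**2) - 1 = (n**2 + 32*D) - 1 = -1 + n**2 + 32*D)
-Z(a + P, -20) = -(-1 + (-20)**2 + 32*(90 + 2)) = -(-1 + 400 + 32*92) = -(-1 + 400 + 2944) = -1*3343 = -3343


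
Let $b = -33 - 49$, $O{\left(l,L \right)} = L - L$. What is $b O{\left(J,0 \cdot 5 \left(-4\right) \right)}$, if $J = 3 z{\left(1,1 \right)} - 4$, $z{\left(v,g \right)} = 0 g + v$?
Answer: $0$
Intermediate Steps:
$z{\left(v,g \right)} = v$ ($z{\left(v,g \right)} = 0 + v = v$)
$J = -1$ ($J = 3 \cdot 1 - 4 = 3 - 4 = -1$)
$O{\left(l,L \right)} = 0$
$b = -82$
$b O{\left(J,0 \cdot 5 \left(-4\right) \right)} = \left(-82\right) 0 = 0$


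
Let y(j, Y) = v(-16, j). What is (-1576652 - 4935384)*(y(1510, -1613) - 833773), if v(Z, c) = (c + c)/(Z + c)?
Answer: 4055871331321156/747 ≈ 5.4295e+12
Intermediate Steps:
v(Z, c) = 2*c/(Z + c) (v(Z, c) = (2*c)/(Z + c) = 2*c/(Z + c))
y(j, Y) = 2*j/(-16 + j)
(-1576652 - 4935384)*(y(1510, -1613) - 833773) = (-1576652 - 4935384)*(2*1510/(-16 + 1510) - 833773) = -6512036*(2*1510/1494 - 833773) = -6512036*(2*1510*(1/1494) - 833773) = -6512036*(1510/747 - 833773) = -6512036*(-622826921/747) = 4055871331321156/747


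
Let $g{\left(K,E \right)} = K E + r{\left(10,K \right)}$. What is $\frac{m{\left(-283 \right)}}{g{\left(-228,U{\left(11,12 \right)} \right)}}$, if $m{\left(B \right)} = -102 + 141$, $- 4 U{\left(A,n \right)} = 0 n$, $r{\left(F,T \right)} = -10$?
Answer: $- \frac{39}{10} \approx -3.9$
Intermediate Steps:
$U{\left(A,n \right)} = 0$ ($U{\left(A,n \right)} = - \frac{0 n}{4} = \left(- \frac{1}{4}\right) 0 = 0$)
$m{\left(B \right)} = 39$
$g{\left(K,E \right)} = -10 + E K$ ($g{\left(K,E \right)} = K E - 10 = E K - 10 = -10 + E K$)
$\frac{m{\left(-283 \right)}}{g{\left(-228,U{\left(11,12 \right)} \right)}} = \frac{39}{-10 + 0 \left(-228\right)} = \frac{39}{-10 + 0} = \frac{39}{-10} = 39 \left(- \frac{1}{10}\right) = - \frac{39}{10}$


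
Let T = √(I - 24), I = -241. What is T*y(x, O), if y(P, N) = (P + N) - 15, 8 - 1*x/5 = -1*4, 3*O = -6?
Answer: 43*I*√265 ≈ 699.99*I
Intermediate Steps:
O = -2 (O = (⅓)*(-6) = -2)
x = 60 (x = 40 - (-5)*4 = 40 - 5*(-4) = 40 + 20 = 60)
y(P, N) = -15 + N + P (y(P, N) = (N + P) - 15 = -15 + N + P)
T = I*√265 (T = √(-241 - 24) = √(-265) = I*√265 ≈ 16.279*I)
T*y(x, O) = (I*√265)*(-15 - 2 + 60) = (I*√265)*43 = 43*I*√265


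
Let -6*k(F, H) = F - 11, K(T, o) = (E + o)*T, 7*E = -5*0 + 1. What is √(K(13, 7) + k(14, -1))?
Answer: √18102/14 ≈ 9.6103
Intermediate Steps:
E = ⅐ (E = (-5*0 + 1)/7 = (0 + 1)/7 = (⅐)*1 = ⅐ ≈ 0.14286)
K(T, o) = T*(⅐ + o) (K(T, o) = (⅐ + o)*T = T*(⅐ + o))
k(F, H) = 11/6 - F/6 (k(F, H) = -(F - 11)/6 = -(-11 + F)/6 = 11/6 - F/6)
√(K(13, 7) + k(14, -1)) = √(13*(⅐ + 7) + (11/6 - ⅙*14)) = √(13*(50/7) + (11/6 - 7/3)) = √(650/7 - ½) = √(1293/14) = √18102/14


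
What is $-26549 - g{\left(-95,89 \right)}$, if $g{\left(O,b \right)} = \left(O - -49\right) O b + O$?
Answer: $-415384$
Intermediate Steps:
$g{\left(O,b \right)} = O + O b \left(49 + O\right)$ ($g{\left(O,b \right)} = \left(O + 49\right) O b + O = \left(49 + O\right) O b + O = O \left(49 + O\right) b + O = O b \left(49 + O\right) + O = O + O b \left(49 + O\right)$)
$-26549 - g{\left(-95,89 \right)} = -26549 - - 95 \left(1 + 49 \cdot 89 - 8455\right) = -26549 - - 95 \left(1 + 4361 - 8455\right) = -26549 - \left(-95\right) \left(-4093\right) = -26549 - 388835 = -415384$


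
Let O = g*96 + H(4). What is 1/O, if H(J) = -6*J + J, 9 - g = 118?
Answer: -1/10484 ≈ -9.5383e-5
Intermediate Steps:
g = -109 (g = 9 - 1*118 = 9 - 118 = -109)
H(J) = -5*J
O = -10484 (O = -109*96 - 5*4 = -10464 - 20 = -10484)
1/O = 1/(-10484) = -1/10484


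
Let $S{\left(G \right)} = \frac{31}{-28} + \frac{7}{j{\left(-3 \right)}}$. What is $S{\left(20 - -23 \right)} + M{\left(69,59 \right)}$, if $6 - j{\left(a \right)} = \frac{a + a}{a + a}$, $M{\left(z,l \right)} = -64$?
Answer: $- \frac{8919}{140} \approx -63.707$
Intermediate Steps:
$j{\left(a \right)} = 5$ ($j{\left(a \right)} = 6 - \frac{a + a}{a + a} = 6 - \frac{2 a}{2 a} = 6 - 2 a \frac{1}{2 a} = 6 - 1 = 5$)
$S{\left(G \right)} = \frac{41}{140}$ ($S{\left(G \right)} = \frac{31}{-28} + \frac{7}{5} = 31 \left(- \frac{1}{28}\right) + 7 \cdot \frac{1}{5} = - \frac{31}{28} + \frac{7}{5} = \frac{41}{140}$)
$S{\left(20 - -23 \right)} + M{\left(69,59 \right)} = \frac{41}{140} - 64 = - \frac{8919}{140}$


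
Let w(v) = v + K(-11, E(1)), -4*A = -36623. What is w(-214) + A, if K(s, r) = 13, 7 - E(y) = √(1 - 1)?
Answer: 35819/4 ≈ 8954.8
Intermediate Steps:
A = 36623/4 (A = -¼*(-36623) = 36623/4 ≈ 9155.8)
E(y) = 7 (E(y) = 7 - √(1 - 1) = 7 - √0 = 7 - 1*0 = 7 + 0 = 7)
w(v) = 13 + v (w(v) = v + 13 = 13 + v)
w(-214) + A = (13 - 214) + 36623/4 = -201 + 36623/4 = 35819/4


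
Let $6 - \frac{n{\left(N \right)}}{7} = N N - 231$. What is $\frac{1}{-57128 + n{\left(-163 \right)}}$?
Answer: $- \frac{1}{241452} \approx -4.1416 \cdot 10^{-6}$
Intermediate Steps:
$n{\left(N \right)} = 1659 - 7 N^{2}$ ($n{\left(N \right)} = 42 - 7 \left(N N - 231\right) = 42 - 7 \left(N^{2} - 231\right) = 42 - 7 \left(-231 + N^{2}\right) = 42 - \left(-1617 + 7 N^{2}\right) = 1659 - 7 N^{2}$)
$\frac{1}{-57128 + n{\left(-163 \right)}} = \frac{1}{-57128 + \left(1659 - 7 \left(-163\right)^{2}\right)} = \frac{1}{-57128 + \left(1659 - 185983\right)} = \frac{1}{-57128 - 184324} = \frac{1}{-241452} = - \frac{1}{241452}$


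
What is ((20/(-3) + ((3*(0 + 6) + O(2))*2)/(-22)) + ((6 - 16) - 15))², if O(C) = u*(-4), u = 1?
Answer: 1181569/1089 ≈ 1085.0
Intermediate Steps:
O(C) = -4 (O(C) = 1*(-4) = -4)
((20/(-3) + ((3*(0 + 6) + O(2))*2)/(-22)) + ((6 - 16) - 15))² = ((20/(-3) + ((3*(0 + 6) - 4)*2)/(-22)) + ((6 - 16) - 15))² = ((20*(-⅓) + ((3*6 - 4)*2)*(-1/22)) + (-10 - 15))² = ((-20/3 + ((18 - 4)*2)*(-1/22)) - 25)² = ((-20/3 + (14*2)*(-1/22)) - 25)² = ((-20/3 + 28*(-1/22)) - 25)² = ((-20/3 - 14/11) - 25)² = (-262/33 - 25)² = (-1087/33)² = 1181569/1089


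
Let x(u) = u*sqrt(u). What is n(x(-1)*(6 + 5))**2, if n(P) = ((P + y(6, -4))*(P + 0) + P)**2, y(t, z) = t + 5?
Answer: -1012674047 - 177800304*I ≈ -1.0127e+9 - 1.778e+8*I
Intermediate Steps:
y(t, z) = 5 + t
x(u) = u**(3/2)
n(P) = (P + P*(11 + P))**2 (n(P) = ((P + (5 + 6))*(P + 0) + P)**2 = ((P + 11)*P + P)**2 = ((11 + P)*P + P)**2 = (P*(11 + P) + P)**2 = (P + P*(11 + P))**2)
n(x(-1)*(6 + 5))**2 = (((-1)**(3/2)*(6 + 5))**2*(12 + (-1)**(3/2)*(6 + 5))**2)**2 = ((-I*11)**2*(12 - I*11)**2)**2 = ((-11*I)**2*(12 - 11*I)**2)**2 = (-121*(12 - 11*I)**2)**2 = 14641*(12 - 11*I)**4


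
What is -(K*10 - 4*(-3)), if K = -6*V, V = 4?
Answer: 228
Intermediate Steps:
K = -24 (K = -6*4 = -24)
-(K*10 - 4*(-3)) = -(-24*10 - 4*(-3)) = -(-240 + 12) = -1*(-228) = 228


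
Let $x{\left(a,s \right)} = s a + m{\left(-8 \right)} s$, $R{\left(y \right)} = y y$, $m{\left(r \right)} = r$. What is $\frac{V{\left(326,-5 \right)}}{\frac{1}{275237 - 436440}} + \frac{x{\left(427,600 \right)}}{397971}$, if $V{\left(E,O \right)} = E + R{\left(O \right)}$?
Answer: $- \frac{7506031852421}{132657} \approx -5.6582 \cdot 10^{7}$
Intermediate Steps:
$R{\left(y \right)} = y^{2}$
$V{\left(E,O \right)} = E + O^{2}$
$x{\left(a,s \right)} = - 8 s + a s$ ($x{\left(a,s \right)} = s a - 8 s = a s - 8 s = - 8 s + a s$)
$\frac{V{\left(326,-5 \right)}}{\frac{1}{275237 - 436440}} + \frac{x{\left(427,600 \right)}}{397971} = \frac{326 + \left(-5\right)^{2}}{\frac{1}{275237 - 436440}} + \frac{600 \left(-8 + 427\right)}{397971} = \frac{326 + 25}{\frac{1}{-161203}} + 600 \cdot 419 \cdot \frac{1}{397971} = \frac{351}{- \frac{1}{161203}} + 251400 \cdot \frac{1}{397971} = 351 \left(-161203\right) + \frac{83800}{132657} = -56582253 + \frac{83800}{132657} = - \frac{7506031852421}{132657}$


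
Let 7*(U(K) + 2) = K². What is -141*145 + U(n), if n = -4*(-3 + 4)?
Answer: -143113/7 ≈ -20445.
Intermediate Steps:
n = -4 (n = -4*1 = -4)
U(K) = -2 + K²/7
-141*145 + U(n) = -141*145 + (-2 + (⅐)*(-4)²) = -20445 + (-2 + (⅐)*16) = -20445 + (-2 + 16/7) = -20445 + 2/7 = -143113/7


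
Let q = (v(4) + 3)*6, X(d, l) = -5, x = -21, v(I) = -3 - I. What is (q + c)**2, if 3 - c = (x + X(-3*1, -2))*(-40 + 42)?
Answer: 961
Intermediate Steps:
q = -24 (q = ((-3 - 1*4) + 3)*6 = ((-3 - 4) + 3)*6 = (-7 + 3)*6 = -4*6 = -24)
c = 55 (c = 3 - (-21 - 5)*(-40 + 42) = 3 - (-26)*2 = 3 - 1*(-52) = 3 + 52 = 55)
(q + c)**2 = (-24 + 55)**2 = 31**2 = 961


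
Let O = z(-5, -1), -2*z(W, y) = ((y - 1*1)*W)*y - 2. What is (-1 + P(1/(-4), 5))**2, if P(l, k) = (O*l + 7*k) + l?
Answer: 16641/16 ≈ 1040.1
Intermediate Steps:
z(W, y) = 1 - W*y*(-1 + y)/2 (z(W, y) = -(((y - 1*1)*W)*y - 2)/2 = -(((y - 1)*W)*y - 2)/2 = -(((-1 + y)*W)*y - 2)/2 = -((W*(-1 + y))*y - 2)/2 = -(W*y*(-1 + y) - 2)/2 = -(-2 + W*y*(-1 + y))/2 = 1 - W*y*(-1 + y)/2)
O = 6 (O = 1 + (1/2)*(-5)*(-1) - 1/2*(-5)*(-1)**2 = 1 + 5/2 - 1/2*(-5)*1 = 1 + 5/2 + 5/2 = 6)
P(l, k) = 7*k + 7*l (P(l, k) = (6*l + 7*k) + l = 7*k + 7*l)
(-1 + P(1/(-4), 5))**2 = (-1 + (7*5 + 7/(-4)))**2 = (-1 + (35 + 7*(-1/4)))**2 = (-1 + (35 - 7/4))**2 = (-1 + 133/4)**2 = (129/4)**2 = 16641/16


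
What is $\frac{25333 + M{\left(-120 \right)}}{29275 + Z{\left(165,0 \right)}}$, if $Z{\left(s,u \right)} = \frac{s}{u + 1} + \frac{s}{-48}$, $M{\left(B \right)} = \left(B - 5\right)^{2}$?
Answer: $\frac{655328}{470985} \approx 1.3914$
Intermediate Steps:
$M{\left(B \right)} = \left(-5 + B\right)^{2}$
$Z{\left(s,u \right)} = - \frac{s}{48} + \frac{s}{1 + u}$ ($Z{\left(s,u \right)} = \frac{s}{1 + u} + s \left(- \frac{1}{48}\right) = \frac{s}{1 + u} - \frac{s}{48} = - \frac{s}{48} + \frac{s}{1 + u}$)
$\frac{25333 + M{\left(-120 \right)}}{29275 + Z{\left(165,0 \right)}} = \frac{25333 + \left(-5 - 120\right)^{2}}{29275 + \frac{1}{48} \cdot 165 \frac{1}{1 + 0} \left(47 - 0\right)} = \frac{25333 + \left(-125\right)^{2}}{29275 + \frac{1}{48} \cdot 165 \cdot 1^{-1} \left(47 + 0\right)} = \frac{25333 + 15625}{29275 + \frac{1}{48} \cdot 165 \cdot 1 \cdot 47} = \frac{40958}{29275 + \frac{2585}{16}} = \frac{40958}{\frac{470985}{16}} = 40958 \cdot \frac{16}{470985} = \frac{655328}{470985}$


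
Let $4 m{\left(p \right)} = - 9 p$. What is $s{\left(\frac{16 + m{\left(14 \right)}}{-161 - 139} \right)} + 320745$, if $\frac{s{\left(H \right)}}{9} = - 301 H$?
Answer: $\frac{64121007}{200} \approx 3.2061 \cdot 10^{5}$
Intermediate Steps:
$m{\left(p \right)} = - \frac{9 p}{4}$ ($m{\left(p \right)} = \frac{\left(-9\right) p}{4} = - \frac{9 p}{4}$)
$s{\left(H \right)} = - 2709 H$ ($s{\left(H \right)} = 9 \left(- 301 H\right) = - 2709 H$)
$s{\left(\frac{16 + m{\left(14 \right)}}{-161 - 139} \right)} + 320745 = - 2709 \frac{16 - \frac{63}{2}}{-161 - 139} + 320745 = - 2709 \frac{16 - \frac{63}{2}}{-300} + 320745 = - 2709 \left(\left(- \frac{31}{2}\right) \left(- \frac{1}{300}\right)\right) + 320745 = \left(-2709\right) \frac{31}{600} + 320745 = - \frac{27993}{200} + 320745 = \frac{64121007}{200}$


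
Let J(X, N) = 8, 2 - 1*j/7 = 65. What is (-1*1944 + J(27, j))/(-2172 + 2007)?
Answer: 176/15 ≈ 11.733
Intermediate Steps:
j = -441 (j = 14 - 7*65 = 14 - 455 = -441)
(-1*1944 + J(27, j))/(-2172 + 2007) = (-1*1944 + 8)/(-2172 + 2007) = (-1944 + 8)/(-165) = -1936*(-1/165) = 176/15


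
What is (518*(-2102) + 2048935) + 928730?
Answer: 1888829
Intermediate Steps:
(518*(-2102) + 2048935) + 928730 = (-1088836 + 2048935) + 928730 = 960099 + 928730 = 1888829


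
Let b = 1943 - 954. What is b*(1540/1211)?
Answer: 217580/173 ≈ 1257.7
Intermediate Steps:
b = 989
b*(1540/1211) = 989*(1540/1211) = 989*(1540*(1/1211)) = 989*(220/173) = 217580/173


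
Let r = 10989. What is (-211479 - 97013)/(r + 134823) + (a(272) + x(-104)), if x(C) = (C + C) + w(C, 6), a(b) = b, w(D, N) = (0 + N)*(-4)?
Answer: 1380997/36453 ≈ 37.884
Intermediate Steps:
w(D, N) = -4*N (w(D, N) = N*(-4) = -4*N)
x(C) = -24 + 2*C (x(C) = (C + C) - 4*6 = 2*C - 24 = -24 + 2*C)
(-211479 - 97013)/(r + 134823) + (a(272) + x(-104)) = (-211479 - 97013)/(10989 + 134823) + (272 + (-24 + 2*(-104))) = -308492/145812 + (272 + (-24 - 208)) = -308492*1/145812 + (272 - 232) = -77123/36453 + 40 = 1380997/36453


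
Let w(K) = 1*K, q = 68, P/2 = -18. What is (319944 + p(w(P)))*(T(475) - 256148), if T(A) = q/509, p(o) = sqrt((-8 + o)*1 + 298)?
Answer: -41714063241216/509 - 130379264*sqrt(254)/509 ≈ -8.1957e+10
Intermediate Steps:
P = -36 (P = 2*(-18) = -36)
w(K) = K
p(o) = sqrt(290 + o) (p(o) = sqrt((-8 + o) + 298) = sqrt(290 + o))
T(A) = 68/509
(319944 + p(w(P)))*(T(475) - 256148) = (319944 + sqrt(290 - 36))*(68/509 - 256148) = (319944 + sqrt(254))*(-130379264/509) = -41714063241216/509 - 130379264*sqrt(254)/509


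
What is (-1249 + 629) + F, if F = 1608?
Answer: 988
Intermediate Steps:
(-1249 + 629) + F = (-1249 + 629) + 1608 = -620 + 1608 = 988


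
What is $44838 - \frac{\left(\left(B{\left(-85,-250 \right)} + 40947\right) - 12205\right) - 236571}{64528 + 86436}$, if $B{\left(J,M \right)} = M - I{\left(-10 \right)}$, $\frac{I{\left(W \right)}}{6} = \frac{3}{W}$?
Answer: $\frac{16922829773}{377410} \approx 44839.0$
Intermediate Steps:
$I{\left(W \right)} = \frac{18}{W}$ ($I{\left(W \right)} = 6 \frac{3}{W} = \frac{18}{W}$)
$B{\left(J,M \right)} = \frac{9}{5} + M$ ($B{\left(J,M \right)} = M - \frac{18}{-10} = M - 18 \left(- \frac{1}{10}\right) = M - - \frac{9}{5} = M + \frac{9}{5} = \frac{9}{5} + M$)
$44838 - \frac{\left(\left(B{\left(-85,-250 \right)} + 40947\right) - 12205\right) - 236571}{64528 + 86436} = 44838 - \frac{\left(\left(\left(\frac{9}{5} - 250\right) + 40947\right) - 12205\right) - 236571}{64528 + 86436} = 44838 - \frac{\left(\left(- \frac{1241}{5} + 40947\right) - 12205\right) - 236571}{150964} = 44838 - \left(\left(\frac{203494}{5} - 12205\right) - 236571\right) \frac{1}{150964} = 44838 - \left(\frac{142469}{5} - 236571\right) \frac{1}{150964} = 44838 - \left(- \frac{1040386}{5}\right) \frac{1}{150964} = 44838 - - \frac{520193}{377410} = 44838 + \frac{520193}{377410} = \frac{16922829773}{377410}$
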